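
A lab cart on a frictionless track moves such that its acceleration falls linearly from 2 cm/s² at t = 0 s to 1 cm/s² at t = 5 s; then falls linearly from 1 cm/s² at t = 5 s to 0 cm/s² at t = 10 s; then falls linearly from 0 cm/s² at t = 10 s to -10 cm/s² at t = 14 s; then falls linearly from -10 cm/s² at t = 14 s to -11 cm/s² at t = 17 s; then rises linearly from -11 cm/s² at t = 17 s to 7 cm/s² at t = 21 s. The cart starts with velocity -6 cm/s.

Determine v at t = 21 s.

-55.5 cm/s

Δv equals the area under the a-t graph; then v = v₀ + Δv.
0–5 s: ½(2 + 1)(5) = 7.5 cm/s
5–10 s: ½(1 + 0)(5) = 2.5 cm/s
10–14 s: ½(0 + -10)(4) = -20 cm/s
14–17 s: ½(-10 + -11)(3) = -31.5 cm/s
17–21 s: ½(-11 + 7)(4) = -8 cm/s
Δv = -49.5 cm/s, so v(21) = -6 + (-49.5) = -55.5 cm/s.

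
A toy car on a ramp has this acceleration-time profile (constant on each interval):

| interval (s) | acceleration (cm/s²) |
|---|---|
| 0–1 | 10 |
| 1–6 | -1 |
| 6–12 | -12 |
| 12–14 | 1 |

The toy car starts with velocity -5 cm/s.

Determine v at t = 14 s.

Δv equals the area under the a-t graph; then v = v₀ + Δv.
0–1 s: 10 × 1 = 10 cm/s
1–6 s: -1 × 5 = -5 cm/s
6–12 s: -12 × 6 = -72 cm/s
12–14 s: 1 × 2 = 2 cm/s
Δv = -65 cm/s, so v(14) = -5 + (-65) = -70 cm/s.

-70 cm/s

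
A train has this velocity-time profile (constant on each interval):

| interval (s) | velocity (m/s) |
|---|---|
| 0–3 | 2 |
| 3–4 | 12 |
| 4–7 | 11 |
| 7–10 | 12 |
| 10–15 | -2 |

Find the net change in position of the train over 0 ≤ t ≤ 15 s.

Net displacement equals the area under the velocity-time graph (areas below the axis count negative).
0–3 s: 2 × 3 = 6 m
3–4 s: 12 × 1 = 12 m
4–7 s: 11 × 3 = 33 m
7–10 s: 12 × 3 = 36 m
10–15 s: -2 × 5 = -10 m
Net displacement = 77 m

77 m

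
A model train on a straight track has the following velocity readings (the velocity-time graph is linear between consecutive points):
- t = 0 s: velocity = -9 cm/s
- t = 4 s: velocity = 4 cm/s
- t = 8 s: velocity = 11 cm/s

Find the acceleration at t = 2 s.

3.25 cm/s²

Acceleration is the slope of the v-t graph on 0–4 s: (4 − -9)/(4 − 0) = 3.25 cm/s².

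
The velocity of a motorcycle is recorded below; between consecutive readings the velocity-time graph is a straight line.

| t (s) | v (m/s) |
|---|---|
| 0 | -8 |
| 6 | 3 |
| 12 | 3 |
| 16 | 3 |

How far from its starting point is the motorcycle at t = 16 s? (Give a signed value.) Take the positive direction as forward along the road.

15 m

Displacement is the signed area under the v-t curve.
0–6 s: ½(-8 + 3)(6) = -15 m
6–12 s: 3 × 6 = 18 m
12–16 s: 3 × 4 = 12 m
Net displacement = 15 m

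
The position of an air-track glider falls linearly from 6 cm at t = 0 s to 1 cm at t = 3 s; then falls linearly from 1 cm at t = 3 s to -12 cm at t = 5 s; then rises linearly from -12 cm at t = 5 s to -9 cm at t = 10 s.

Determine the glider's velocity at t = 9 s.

Velocity is the slope of the x-t graph on 5–10 s: (-9 − -12)/(10 − 5) = 0.6 cm/s.

0.6 cm/s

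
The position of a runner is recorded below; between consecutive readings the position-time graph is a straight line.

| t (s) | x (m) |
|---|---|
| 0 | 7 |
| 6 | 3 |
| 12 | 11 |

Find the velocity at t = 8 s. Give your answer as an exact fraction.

Velocity is the slope of the x-t graph on 6–12 s: (11 − 3)/(12 − 6) = 4/3 m/s.

4/3 m/s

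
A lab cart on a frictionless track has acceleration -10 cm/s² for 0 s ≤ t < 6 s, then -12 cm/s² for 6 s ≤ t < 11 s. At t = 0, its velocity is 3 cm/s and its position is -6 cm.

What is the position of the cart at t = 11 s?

On each constant-a segment, Δv = aΔt and Δx = v₀Δt + ½aΔt²; chain segment to segment.
0–6 s: v starts 3 cm/s; Δx = 3·6 + ½·-10·6² = -162 cm; v ends -57 cm/s.
6–11 s: v starts -57 cm/s; Δx = -57·5 + ½·-12·5² = -435 cm; v ends -117 cm/s.
x(11) = -6 + Σ Δx = -603 cm.

-603 cm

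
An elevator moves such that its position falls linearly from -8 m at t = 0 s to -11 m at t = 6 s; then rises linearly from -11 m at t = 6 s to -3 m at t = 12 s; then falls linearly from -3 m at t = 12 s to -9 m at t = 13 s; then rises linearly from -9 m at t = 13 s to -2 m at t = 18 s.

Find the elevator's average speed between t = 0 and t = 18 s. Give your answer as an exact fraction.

4/3 m/s

Average speed = (total path length)/(elapsed time); on a piecewise-linear x-t graph the path length is Σ|Δx|.
0–6 s: |Δx| = |-11 − -8| = 3 m
6–12 s: |Δx| = |-3 − -11| = 8 m
12–13 s: |Δx| = |-9 − -3| = 6 m
13–18 s: |Δx| = |-2 − -9| = 7 m
Total path = 24 m; average speed = 24/18 = 4/3 m/s.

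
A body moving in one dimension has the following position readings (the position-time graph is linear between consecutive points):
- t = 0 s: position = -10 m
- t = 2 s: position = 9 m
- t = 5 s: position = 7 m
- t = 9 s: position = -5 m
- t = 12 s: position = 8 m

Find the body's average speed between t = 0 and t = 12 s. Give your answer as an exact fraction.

23/6 m/s

Average speed = (total path length)/(elapsed time); on a piecewise-linear x-t graph the path length is Σ|Δx|.
0–2 s: |Δx| = |9 − -10| = 19 m
2–5 s: |Δx| = |7 − 9| = 2 m
5–9 s: |Δx| = |-5 − 7| = 12 m
9–12 s: |Δx| = |8 − -5| = 13 m
Total path = 46 m; average speed = 46/12 = 23/6 m/s.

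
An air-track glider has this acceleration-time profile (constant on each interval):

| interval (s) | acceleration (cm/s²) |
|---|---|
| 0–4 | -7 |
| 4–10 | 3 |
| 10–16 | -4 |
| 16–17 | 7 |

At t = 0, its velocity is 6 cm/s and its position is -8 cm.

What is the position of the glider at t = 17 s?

On each constant-a segment, Δv = aΔt and Δx = v₀Δt + ½aΔt²; chain segment to segment.
0–4 s: v starts 6 cm/s; Δx = 6·4 + ½·-7·4² = -32 cm; v ends -22 cm/s.
4–10 s: v starts -22 cm/s; Δx = -22·6 + ½·3·6² = -78 cm; v ends -4 cm/s.
10–16 s: v starts -4 cm/s; Δx = -4·6 + ½·-4·6² = -96 cm; v ends -28 cm/s.
16–17 s: v starts -28 cm/s; Δx = -28·1 + ½·7·1² = -24.5 cm; v ends -21 cm/s.
x(17) = -8 + Σ Δx = -238.5 cm.

-238.5 cm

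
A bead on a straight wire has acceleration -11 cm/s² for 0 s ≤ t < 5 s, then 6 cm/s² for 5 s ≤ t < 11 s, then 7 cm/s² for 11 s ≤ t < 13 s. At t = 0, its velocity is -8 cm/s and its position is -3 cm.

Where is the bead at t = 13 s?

On each constant-a segment, Δv = aΔt and Δx = v₀Δt + ½aΔt²; chain segment to segment.
0–5 s: v starts -8 cm/s; Δx = -8·5 + ½·-11·5² = -177.5 cm; v ends -63 cm/s.
5–11 s: v starts -63 cm/s; Δx = -63·6 + ½·6·6² = -270 cm; v ends -27 cm/s.
11–13 s: v starts -27 cm/s; Δx = -27·2 + ½·7·2² = -40 cm; v ends -13 cm/s.
x(13) = -3 + Σ Δx = -490.5 cm.

-490.5 cm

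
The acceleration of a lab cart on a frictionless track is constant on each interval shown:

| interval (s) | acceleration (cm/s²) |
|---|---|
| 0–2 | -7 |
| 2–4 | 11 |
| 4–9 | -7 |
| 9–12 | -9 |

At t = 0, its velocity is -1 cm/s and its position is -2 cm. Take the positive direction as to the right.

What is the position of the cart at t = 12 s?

On each constant-a segment, Δv = aΔt and Δx = v₀Δt + ½aΔt²; chain segment to segment.
0–2 s: v starts -1 cm/s; Δx = -1·2 + ½·-7·2² = -16 cm; v ends -15 cm/s.
2–4 s: v starts -15 cm/s; Δx = -15·2 + ½·11·2² = -8 cm; v ends 7 cm/s.
4–9 s: v starts 7 cm/s; Δx = 7·5 + ½·-7·5² = -52.5 cm; v ends -28 cm/s.
9–12 s: v starts -28 cm/s; Δx = -28·3 + ½·-9·3² = -124.5 cm; v ends -55 cm/s.
x(12) = -2 + Σ Δx = -203 cm.

-203 cm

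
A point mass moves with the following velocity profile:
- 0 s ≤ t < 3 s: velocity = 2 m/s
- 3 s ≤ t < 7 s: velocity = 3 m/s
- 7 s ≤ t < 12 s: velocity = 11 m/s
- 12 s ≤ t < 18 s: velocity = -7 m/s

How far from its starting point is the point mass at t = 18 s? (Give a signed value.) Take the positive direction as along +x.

Displacement is the signed area under the v-t curve.
0–3 s: 2 × 3 = 6 m
3–7 s: 3 × 4 = 12 m
7–12 s: 11 × 5 = 55 m
12–18 s: -7 × 6 = -42 m
Net displacement = 31 m

31 m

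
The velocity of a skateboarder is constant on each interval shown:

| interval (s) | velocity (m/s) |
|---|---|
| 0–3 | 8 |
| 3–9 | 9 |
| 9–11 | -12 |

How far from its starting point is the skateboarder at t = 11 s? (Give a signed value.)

54 m

Displacement is the signed area under the v-t curve.
0–3 s: 8 × 3 = 24 m
3–9 s: 9 × 6 = 54 m
9–11 s: -12 × 2 = -24 m
Net displacement = 54 m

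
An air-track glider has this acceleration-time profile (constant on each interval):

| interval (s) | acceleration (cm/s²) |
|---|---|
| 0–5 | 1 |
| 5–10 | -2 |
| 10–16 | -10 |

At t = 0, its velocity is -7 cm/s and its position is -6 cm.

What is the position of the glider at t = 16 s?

-315.5 cm

On each constant-a segment, Δv = aΔt and Δx = v₀Δt + ½aΔt²; chain segment to segment.
0–5 s: v starts -7 cm/s; Δx = -7·5 + ½·1·5² = -22.5 cm; v ends -2 cm/s.
5–10 s: v starts -2 cm/s; Δx = -2·5 + ½·-2·5² = -35 cm; v ends -12 cm/s.
10–16 s: v starts -12 cm/s; Δx = -12·6 + ½·-10·6² = -252 cm; v ends -72 cm/s.
x(16) = -6 + Σ Δx = -315.5 cm.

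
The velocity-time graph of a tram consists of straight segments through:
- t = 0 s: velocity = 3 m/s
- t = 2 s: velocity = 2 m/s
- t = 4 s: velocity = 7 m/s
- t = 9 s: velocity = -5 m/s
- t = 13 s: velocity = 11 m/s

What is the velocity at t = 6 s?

On 4–9 s the graph is linear from 7 to -5 m/s: v(6) = 7 + (-5 − 7)·(6 − 4)/(9 − 4) = 2.2 m/s.

2.2 m/s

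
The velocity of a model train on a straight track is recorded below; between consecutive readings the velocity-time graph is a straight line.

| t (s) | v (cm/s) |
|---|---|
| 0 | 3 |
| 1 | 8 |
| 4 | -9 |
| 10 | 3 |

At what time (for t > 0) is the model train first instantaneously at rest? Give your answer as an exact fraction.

t = 41/17 s

v changes sign on 1–4 s (from 8 to -9); the graph is linear there, so v = 0 at t = 1 + (-8)·(4 − 1)/(-9 − 8) = 41/17 s.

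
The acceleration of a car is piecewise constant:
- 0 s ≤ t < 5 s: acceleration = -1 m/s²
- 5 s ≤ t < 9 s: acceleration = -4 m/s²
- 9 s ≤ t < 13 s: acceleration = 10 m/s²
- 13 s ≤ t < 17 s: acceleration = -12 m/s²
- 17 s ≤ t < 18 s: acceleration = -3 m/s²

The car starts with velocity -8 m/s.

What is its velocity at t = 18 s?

-40 m/s

Δv equals the area under the a-t graph; then v = v₀ + Δv.
0–5 s: -1 × 5 = -5 m/s
5–9 s: -4 × 4 = -16 m/s
9–13 s: 10 × 4 = 40 m/s
13–17 s: -12 × 4 = -48 m/s
17–18 s: -3 × 1 = -3 m/s
Δv = -32 m/s, so v(18) = -8 + (-32) = -40 m/s.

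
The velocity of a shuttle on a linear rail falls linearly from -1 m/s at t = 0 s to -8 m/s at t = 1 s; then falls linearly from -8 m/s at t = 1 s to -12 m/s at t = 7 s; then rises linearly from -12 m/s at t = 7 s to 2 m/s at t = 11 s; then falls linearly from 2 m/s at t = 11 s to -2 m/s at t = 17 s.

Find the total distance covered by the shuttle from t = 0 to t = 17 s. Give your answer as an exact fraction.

1283/14 m

Total distance travelled is ∫|v| dt — sum the magnitudes of each area piece.
0–1 s: |½(-1 + -8)(1)| = 4.5 m
1–7 s: |½(-8 + -12)(6)| = 60 m
7–11 s: v = 0 at t = 73/7 s; triangle areas 144/7 + 4/7 = 148/7 m
11–17 s: v = 0 at t = 14 s; triangle areas 3 + 3 = 6 m
Total distance = 1283/14 m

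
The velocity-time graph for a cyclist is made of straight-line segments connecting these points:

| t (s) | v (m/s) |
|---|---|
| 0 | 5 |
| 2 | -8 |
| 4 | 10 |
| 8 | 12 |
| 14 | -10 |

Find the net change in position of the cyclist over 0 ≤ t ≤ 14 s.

Displacement is the signed area under the v-t curve.
0–2 s: ½(5 + -8)(2) = -3 m
2–4 s: ½(-8 + 10)(2) = 2 m
4–8 s: ½(10 + 12)(4) = 44 m
8–14 s: ½(12 + -10)(6) = 6 m
Net displacement = 49 m

49 m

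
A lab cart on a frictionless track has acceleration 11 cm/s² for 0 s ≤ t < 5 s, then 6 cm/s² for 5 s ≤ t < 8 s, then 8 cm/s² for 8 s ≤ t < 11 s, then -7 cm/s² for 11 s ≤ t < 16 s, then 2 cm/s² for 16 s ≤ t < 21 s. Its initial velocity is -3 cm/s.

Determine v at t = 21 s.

Δv equals the area under the a-t graph; then v = v₀ + Δv.
0–5 s: 11 × 5 = 55 cm/s
5–8 s: 6 × 3 = 18 cm/s
8–11 s: 8 × 3 = 24 cm/s
11–16 s: -7 × 5 = -35 cm/s
16–21 s: 2 × 5 = 10 cm/s
Δv = 72 cm/s, so v(21) = -3 + (72) = 69 cm/s.

69 cm/s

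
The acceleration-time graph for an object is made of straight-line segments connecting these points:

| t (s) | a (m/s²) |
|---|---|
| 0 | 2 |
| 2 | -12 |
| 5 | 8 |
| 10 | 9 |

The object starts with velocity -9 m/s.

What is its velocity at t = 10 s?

Δv equals the area under the a-t graph; then v = v₀ + Δv.
0–2 s: ½(2 + -12)(2) = -10 m/s
2–5 s: ½(-12 + 8)(3) = -6 m/s
5–10 s: ½(8 + 9)(5) = 42.5 m/s
Δv = 26.5 m/s, so v(10) = -9 + (26.5) = 17.5 m/s.

17.5 m/s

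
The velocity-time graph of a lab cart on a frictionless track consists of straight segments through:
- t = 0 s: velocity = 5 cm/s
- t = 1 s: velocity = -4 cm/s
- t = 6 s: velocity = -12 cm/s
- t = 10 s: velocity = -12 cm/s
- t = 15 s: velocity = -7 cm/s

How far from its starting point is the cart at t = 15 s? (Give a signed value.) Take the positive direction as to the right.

Displacement is the signed area under the v-t curve.
0–1 s: ½(5 + -4)(1) = 0.5 cm
1–6 s: ½(-4 + -12)(5) = -40 cm
6–10 s: -12 × 4 = -48 cm
10–15 s: ½(-12 + -7)(5) = -47.5 cm
Net displacement = -135 cm

-135 cm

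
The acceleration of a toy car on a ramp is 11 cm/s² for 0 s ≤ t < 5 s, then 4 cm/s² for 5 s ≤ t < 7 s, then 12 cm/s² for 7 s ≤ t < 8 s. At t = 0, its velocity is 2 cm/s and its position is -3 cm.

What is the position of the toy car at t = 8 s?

On each constant-a segment, Δv = aΔt and Δx = v₀Δt + ½aΔt²; chain segment to segment.
0–5 s: v starts 2 cm/s; Δx = 2·5 + ½·11·5² = 147.5 cm; v ends 57 cm/s.
5–7 s: v starts 57 cm/s; Δx = 57·2 + ½·4·2² = 122 cm; v ends 65 cm/s.
7–8 s: v starts 65 cm/s; Δx = 65·1 + ½·12·1² = 71 cm; v ends 77 cm/s.
x(8) = -3 + Σ Δx = 337.5 cm.

337.5 cm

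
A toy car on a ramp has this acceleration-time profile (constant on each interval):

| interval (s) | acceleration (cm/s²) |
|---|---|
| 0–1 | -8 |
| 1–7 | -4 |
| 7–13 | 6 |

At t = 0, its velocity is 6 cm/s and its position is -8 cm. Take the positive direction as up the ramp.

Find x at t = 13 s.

-138 cm

On each constant-a segment, Δv = aΔt and Δx = v₀Δt + ½aΔt²; chain segment to segment.
0–1 s: v starts 6 cm/s; Δx = 6·1 + ½·-8·1² = 2 cm; v ends -2 cm/s.
1–7 s: v starts -2 cm/s; Δx = -2·6 + ½·-4·6² = -84 cm; v ends -26 cm/s.
7–13 s: v starts -26 cm/s; Δx = -26·6 + ½·6·6² = -48 cm; v ends 10 cm/s.
x(13) = -8 + Σ Δx = -138 cm.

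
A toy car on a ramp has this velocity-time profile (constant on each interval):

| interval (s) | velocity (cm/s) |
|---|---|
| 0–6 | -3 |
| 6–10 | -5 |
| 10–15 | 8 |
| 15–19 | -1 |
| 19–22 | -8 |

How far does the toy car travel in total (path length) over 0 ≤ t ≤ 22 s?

106 cm

Total distance travelled is ∫|v| dt — sum the magnitudes of each area piece.
0–6 s: |-3| × 6 = 18 cm
6–10 s: |-5| × 4 = 20 cm
10–15 s: |8| × 5 = 40 cm
15–19 s: |-1| × 4 = 4 cm
19–22 s: |-8| × 3 = 24 cm
Total distance = 106 cm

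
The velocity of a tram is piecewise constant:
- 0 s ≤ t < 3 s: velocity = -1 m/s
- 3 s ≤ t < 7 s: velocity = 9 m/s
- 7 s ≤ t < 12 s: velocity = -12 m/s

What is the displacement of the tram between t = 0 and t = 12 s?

Net displacement equals the area under the velocity-time graph (areas below the axis count negative).
0–3 s: -1 × 3 = -3 m
3–7 s: 9 × 4 = 36 m
7–12 s: -12 × 5 = -60 m
Net displacement = -27 m

-27 m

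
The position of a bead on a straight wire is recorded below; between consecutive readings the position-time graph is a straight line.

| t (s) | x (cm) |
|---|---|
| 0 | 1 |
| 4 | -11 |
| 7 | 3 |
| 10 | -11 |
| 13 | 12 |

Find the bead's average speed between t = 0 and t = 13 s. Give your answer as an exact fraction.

Average speed = (total path length)/(elapsed time); on a piecewise-linear x-t graph the path length is Σ|Δx|.
0–4 s: |Δx| = |-11 − 1| = 12 cm
4–7 s: |Δx| = |3 − -11| = 14 cm
7–10 s: |Δx| = |-11 − 3| = 14 cm
10–13 s: |Δx| = |12 − -11| = 23 cm
Total path = 63 cm; average speed = 63/13 = 63/13 cm/s.

63/13 cm/s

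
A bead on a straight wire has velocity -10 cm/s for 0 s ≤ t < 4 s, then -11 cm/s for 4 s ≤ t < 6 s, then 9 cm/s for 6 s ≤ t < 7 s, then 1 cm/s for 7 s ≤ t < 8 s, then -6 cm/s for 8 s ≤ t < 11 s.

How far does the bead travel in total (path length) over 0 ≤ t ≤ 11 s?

90 cm

Distance (not displacement) is the total path length: add the absolute areas under v-t.
0–4 s: |-10| × 4 = 40 cm
4–6 s: |-11| × 2 = 22 cm
6–7 s: |9| × 1 = 9 cm
7–8 s: |1| × 1 = 1 cm
8–11 s: |-6| × 3 = 18 cm
Total distance = 90 cm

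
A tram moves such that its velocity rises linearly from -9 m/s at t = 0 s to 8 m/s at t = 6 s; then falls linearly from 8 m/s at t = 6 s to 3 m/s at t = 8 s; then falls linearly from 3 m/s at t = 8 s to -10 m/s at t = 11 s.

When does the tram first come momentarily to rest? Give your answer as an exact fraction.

t = 54/17 s

v changes sign on 0–6 s (from -9 to 8); the graph is linear there, so v = 0 at t = 0 + (9)·(6 − 0)/(8 − -9) = 54/17 s.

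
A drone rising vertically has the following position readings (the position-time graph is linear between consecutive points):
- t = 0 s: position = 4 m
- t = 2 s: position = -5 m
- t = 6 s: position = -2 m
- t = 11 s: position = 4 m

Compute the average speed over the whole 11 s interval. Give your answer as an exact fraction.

18/11 m/s

Average speed = (total path length)/(elapsed time); on a piecewise-linear x-t graph the path length is Σ|Δx|.
0–2 s: |Δx| = |-5 − 4| = 9 m
2–6 s: |Δx| = |-2 − -5| = 3 m
6–11 s: |Δx| = |4 − -2| = 6 m
Total path = 18 m; average speed = 18/11 = 18/11 m/s.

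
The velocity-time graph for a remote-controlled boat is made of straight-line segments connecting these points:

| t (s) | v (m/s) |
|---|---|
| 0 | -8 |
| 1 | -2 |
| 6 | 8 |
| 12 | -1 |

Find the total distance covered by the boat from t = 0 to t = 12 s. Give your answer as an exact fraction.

131/3 m

Distance (not displacement) is the total path length: add the absolute areas under v-t.
0–1 s: |½(-8 + -2)(1)| = 5 m
1–6 s: v = 0 at t = 2 s; triangle areas 1 + 16 = 17 m
6–12 s: v = 0 at t = 34/3 s; triangle areas 64/3 + 1/3 = 65/3 m
Total distance = 131/3 m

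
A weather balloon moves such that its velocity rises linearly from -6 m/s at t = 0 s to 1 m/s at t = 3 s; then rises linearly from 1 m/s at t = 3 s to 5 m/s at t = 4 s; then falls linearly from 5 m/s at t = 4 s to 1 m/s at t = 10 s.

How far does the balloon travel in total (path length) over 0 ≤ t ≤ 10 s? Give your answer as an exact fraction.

Total distance travelled is ∫|v| dt — sum the magnitudes of each area piece.
0–3 s: v = 0 at t = 18/7 s; triangle areas 54/7 + 3/14 = 111/14 m
3–4 s: |½(1 + 5)(1)| = 3 m
4–10 s: |½(5 + 1)(6)| = 18 m
Total distance = 405/14 m

405/14 m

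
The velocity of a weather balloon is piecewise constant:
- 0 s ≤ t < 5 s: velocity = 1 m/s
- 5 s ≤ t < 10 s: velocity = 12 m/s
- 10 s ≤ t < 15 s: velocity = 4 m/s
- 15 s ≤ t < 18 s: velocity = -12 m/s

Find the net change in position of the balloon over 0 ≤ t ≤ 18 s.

49 m

Net displacement equals the area under the velocity-time graph (areas below the axis count negative).
0–5 s: 1 × 5 = 5 m
5–10 s: 12 × 5 = 60 m
10–15 s: 4 × 5 = 20 m
15–18 s: -12 × 3 = -36 m
Net displacement = 49 m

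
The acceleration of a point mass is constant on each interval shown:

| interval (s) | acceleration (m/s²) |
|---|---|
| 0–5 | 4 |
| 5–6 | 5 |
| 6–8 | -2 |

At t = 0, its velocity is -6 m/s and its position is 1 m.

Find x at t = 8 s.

On each constant-a segment, Δv = aΔt and Δx = v₀Δt + ½aΔt²; chain segment to segment.
0–5 s: v starts -6 m/s; Δx = -6·5 + ½·4·5² = 20 m; v ends 14 m/s.
5–6 s: v starts 14 m/s; Δx = 14·1 + ½·5·1² = 16.5 m; v ends 19 m/s.
6–8 s: v starts 19 m/s; Δx = 19·2 + ½·-2·2² = 34 m; v ends 15 m/s.
x(8) = 1 + Σ Δx = 71.5 m.

71.5 m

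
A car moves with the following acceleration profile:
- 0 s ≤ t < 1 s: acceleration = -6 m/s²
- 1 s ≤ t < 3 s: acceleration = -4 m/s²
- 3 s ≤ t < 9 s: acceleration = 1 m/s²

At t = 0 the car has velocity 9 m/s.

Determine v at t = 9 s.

1 m/s

Δv equals the area under the a-t graph; then v = v₀ + Δv.
0–1 s: -6 × 1 = -6 m/s
1–3 s: -4 × 2 = -8 m/s
3–9 s: 1 × 6 = 6 m/s
Δv = -8 m/s, so v(9) = 9 + (-8) = 1 m/s.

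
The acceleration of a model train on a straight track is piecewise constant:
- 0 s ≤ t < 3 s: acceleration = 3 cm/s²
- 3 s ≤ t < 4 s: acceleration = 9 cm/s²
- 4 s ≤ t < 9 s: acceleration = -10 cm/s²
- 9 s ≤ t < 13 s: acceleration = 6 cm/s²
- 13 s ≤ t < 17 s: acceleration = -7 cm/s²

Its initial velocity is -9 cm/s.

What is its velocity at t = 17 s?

Δv equals the area under the a-t graph; then v = v₀ + Δv.
0–3 s: 3 × 3 = 9 cm/s
3–4 s: 9 × 1 = 9 cm/s
4–9 s: -10 × 5 = -50 cm/s
9–13 s: 6 × 4 = 24 cm/s
13–17 s: -7 × 4 = -28 cm/s
Δv = -36 cm/s, so v(17) = -9 + (-36) = -45 cm/s.

-45 cm/s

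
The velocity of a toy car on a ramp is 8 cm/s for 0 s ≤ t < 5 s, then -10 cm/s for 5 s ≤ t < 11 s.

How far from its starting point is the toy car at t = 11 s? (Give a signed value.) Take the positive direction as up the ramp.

Net displacement equals the area under the velocity-time graph (areas below the axis count negative).
0–5 s: 8 × 5 = 40 cm
5–11 s: -10 × 6 = -60 cm
Net displacement = -20 cm

-20 cm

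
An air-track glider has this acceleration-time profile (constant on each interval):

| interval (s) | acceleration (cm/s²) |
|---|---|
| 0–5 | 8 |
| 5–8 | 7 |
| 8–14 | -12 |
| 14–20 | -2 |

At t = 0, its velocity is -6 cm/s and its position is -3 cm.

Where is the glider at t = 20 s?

On each constant-a segment, Δv = aΔt and Δx = v₀Δt + ½aΔt²; chain segment to segment.
0–5 s: v starts -6 cm/s; Δx = -6·5 + ½·8·5² = 70 cm; v ends 34 cm/s.
5–8 s: v starts 34 cm/s; Δx = 34·3 + ½·7·3² = 133.5 cm; v ends 55 cm/s.
8–14 s: v starts 55 cm/s; Δx = 55·6 + ½·-12·6² = 114 cm; v ends -17 cm/s.
14–20 s: v starts -17 cm/s; Δx = -17·6 + ½·-2·6² = -138 cm; v ends -29 cm/s.
x(20) = -3 + Σ Δx = 176.5 cm.

176.5 cm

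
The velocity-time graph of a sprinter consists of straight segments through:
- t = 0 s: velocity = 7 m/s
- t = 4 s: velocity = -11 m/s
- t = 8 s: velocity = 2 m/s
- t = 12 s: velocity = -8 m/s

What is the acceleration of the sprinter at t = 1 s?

-4.5 m/s²

Acceleration is the slope of the v-t graph on 0–4 s: (-11 − 7)/(4 − 0) = -4.5 m/s².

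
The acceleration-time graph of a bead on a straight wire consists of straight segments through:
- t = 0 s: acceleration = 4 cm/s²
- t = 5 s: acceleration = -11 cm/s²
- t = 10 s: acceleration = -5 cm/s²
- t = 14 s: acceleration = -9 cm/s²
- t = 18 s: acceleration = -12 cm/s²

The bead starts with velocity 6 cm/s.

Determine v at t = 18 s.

Δv equals the area under the a-t graph; then v = v₀ + Δv.
0–5 s: ½(4 + -11)(5) = -17.5 cm/s
5–10 s: ½(-11 + -5)(5) = -40 cm/s
10–14 s: ½(-5 + -9)(4) = -28 cm/s
14–18 s: ½(-9 + -12)(4) = -42 cm/s
Δv = -127.5 cm/s, so v(18) = 6 + (-127.5) = -121.5 cm/s.

-121.5 cm/s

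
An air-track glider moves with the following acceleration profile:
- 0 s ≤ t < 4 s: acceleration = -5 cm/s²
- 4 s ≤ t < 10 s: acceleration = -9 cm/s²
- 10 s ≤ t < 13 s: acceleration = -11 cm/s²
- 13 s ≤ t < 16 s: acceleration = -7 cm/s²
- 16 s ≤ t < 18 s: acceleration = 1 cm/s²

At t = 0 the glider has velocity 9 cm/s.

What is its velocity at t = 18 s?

Δv equals the area under the a-t graph; then v = v₀ + Δv.
0–4 s: -5 × 4 = -20 cm/s
4–10 s: -9 × 6 = -54 cm/s
10–13 s: -11 × 3 = -33 cm/s
13–16 s: -7 × 3 = -21 cm/s
16–18 s: 1 × 2 = 2 cm/s
Δv = -126 cm/s, so v(18) = 9 + (-126) = -117 cm/s.

-117 cm/s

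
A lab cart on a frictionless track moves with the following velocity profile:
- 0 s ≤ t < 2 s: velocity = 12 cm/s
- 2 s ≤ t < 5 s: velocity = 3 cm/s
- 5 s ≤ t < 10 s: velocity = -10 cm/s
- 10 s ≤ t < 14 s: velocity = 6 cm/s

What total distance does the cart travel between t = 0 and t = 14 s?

Total distance travelled is ∫|v| dt — sum the magnitudes of each area piece.
0–2 s: |12| × 2 = 24 cm
2–5 s: |3| × 3 = 9 cm
5–10 s: |-10| × 5 = 50 cm
10–14 s: |6| × 4 = 24 cm
Total distance = 107 cm

107 cm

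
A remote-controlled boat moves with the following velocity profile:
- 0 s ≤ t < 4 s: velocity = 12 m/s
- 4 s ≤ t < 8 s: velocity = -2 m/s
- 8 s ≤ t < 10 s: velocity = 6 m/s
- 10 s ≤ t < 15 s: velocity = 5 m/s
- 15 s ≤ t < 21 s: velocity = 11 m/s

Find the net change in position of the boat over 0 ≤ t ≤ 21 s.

Displacement is the signed area under the v-t curve.
0–4 s: 12 × 4 = 48 m
4–8 s: -2 × 4 = -8 m
8–10 s: 6 × 2 = 12 m
10–15 s: 5 × 5 = 25 m
15–21 s: 11 × 6 = 66 m
Net displacement = 143 m

143 m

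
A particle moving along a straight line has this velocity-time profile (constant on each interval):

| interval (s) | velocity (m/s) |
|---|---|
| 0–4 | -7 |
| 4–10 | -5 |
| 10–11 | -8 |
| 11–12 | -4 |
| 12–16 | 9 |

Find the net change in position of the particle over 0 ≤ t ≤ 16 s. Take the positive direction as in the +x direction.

-34 m

Net displacement equals the area under the velocity-time graph (areas below the axis count negative).
0–4 s: -7 × 4 = -28 m
4–10 s: -5 × 6 = -30 m
10–11 s: -8 × 1 = -8 m
11–12 s: -4 × 1 = -4 m
12–16 s: 9 × 4 = 36 m
Net displacement = -34 m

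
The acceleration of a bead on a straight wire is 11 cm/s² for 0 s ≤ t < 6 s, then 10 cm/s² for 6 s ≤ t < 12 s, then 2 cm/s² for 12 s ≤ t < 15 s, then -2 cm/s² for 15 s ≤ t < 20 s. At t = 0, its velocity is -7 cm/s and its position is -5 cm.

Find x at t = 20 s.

On each constant-a segment, Δv = aΔt and Δx = v₀Δt + ½aΔt²; chain segment to segment.
0–6 s: v starts -7 cm/s; Δx = -7·6 + ½·11·6² = 156 cm; v ends 59 cm/s.
6–12 s: v starts 59 cm/s; Δx = 59·6 + ½·10·6² = 534 cm; v ends 119 cm/s.
12–15 s: v starts 119 cm/s; Δx = 119·3 + ½·2·3² = 366 cm; v ends 125 cm/s.
15–20 s: v starts 125 cm/s; Δx = 125·5 + ½·-2·5² = 600 cm; v ends 115 cm/s.
x(20) = -5 + Σ Δx = 1651 cm.

1651 cm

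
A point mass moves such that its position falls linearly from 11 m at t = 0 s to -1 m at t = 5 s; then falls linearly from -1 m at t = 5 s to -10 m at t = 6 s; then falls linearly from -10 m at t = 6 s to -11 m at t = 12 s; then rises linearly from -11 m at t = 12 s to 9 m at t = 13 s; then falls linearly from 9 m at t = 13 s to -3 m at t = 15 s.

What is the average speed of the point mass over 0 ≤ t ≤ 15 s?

3.6 m/s

Average speed = (total path length)/(elapsed time); on a piecewise-linear x-t graph the path length is Σ|Δx|.
0–5 s: |Δx| = |-1 − 11| = 12 m
5–6 s: |Δx| = |-10 − -1| = 9 m
6–12 s: |Δx| = |-11 − -10| = 1 m
12–13 s: |Δx| = |9 − -11| = 20 m
13–15 s: |Δx| = |-3 − 9| = 12 m
Total path = 54 m; average speed = 54/15 = 3.6 m/s.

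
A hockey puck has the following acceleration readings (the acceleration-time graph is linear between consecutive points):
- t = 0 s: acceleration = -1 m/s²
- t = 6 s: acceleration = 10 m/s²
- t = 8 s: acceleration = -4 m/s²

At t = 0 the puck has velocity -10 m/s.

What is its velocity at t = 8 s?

Δv equals the area under the a-t graph; then v = v₀ + Δv.
0–6 s: ½(-1 + 10)(6) = 27 m/s
6–8 s: ½(10 + -4)(2) = 6 m/s
Δv = 33 m/s, so v(8) = -10 + (33) = 23 m/s.

23 m/s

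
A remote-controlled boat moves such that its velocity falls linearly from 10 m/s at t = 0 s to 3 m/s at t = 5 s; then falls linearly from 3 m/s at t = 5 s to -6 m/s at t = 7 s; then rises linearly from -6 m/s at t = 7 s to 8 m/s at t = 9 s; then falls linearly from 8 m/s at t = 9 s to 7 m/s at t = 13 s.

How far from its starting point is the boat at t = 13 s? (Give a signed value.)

Net displacement equals the area under the velocity-time graph (areas below the axis count negative).
0–5 s: ½(10 + 3)(5) = 32.5 m
5–7 s: ½(3 + -6)(2) = -3 m
7–9 s: ½(-6 + 8)(2) = 2 m
9–13 s: ½(8 + 7)(4) = 30 m
Net displacement = 61.5 m

61.5 m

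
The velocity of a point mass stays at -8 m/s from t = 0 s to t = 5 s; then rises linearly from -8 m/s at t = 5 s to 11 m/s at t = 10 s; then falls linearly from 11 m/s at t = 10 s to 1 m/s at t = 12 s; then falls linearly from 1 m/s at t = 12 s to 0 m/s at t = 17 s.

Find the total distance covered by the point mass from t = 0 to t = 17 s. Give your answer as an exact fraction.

1498/19 m

Total distance travelled is ∫|v| dt — sum the magnitudes of each area piece.
0–5 s: |-8| × 5 = 40 m
5–10 s: v = 0 at t = 135/19 s; triangle areas 160/19 + 605/38 = 925/38 m
10–12 s: |½(11 + 1)(2)| = 12 m
12–17 s: |½(1 + 0)(5)| = 2.5 m
Total distance = 1498/19 m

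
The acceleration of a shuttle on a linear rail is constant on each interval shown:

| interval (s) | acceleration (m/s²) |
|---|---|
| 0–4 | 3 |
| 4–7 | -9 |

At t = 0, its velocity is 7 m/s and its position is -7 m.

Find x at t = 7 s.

On each constant-a segment, Δv = aΔt and Δx = v₀Δt + ½aΔt²; chain segment to segment.
0–4 s: v starts 7 m/s; Δx = 7·4 + ½·3·4² = 52 m; v ends 19 m/s.
4–7 s: v starts 19 m/s; Δx = 19·3 + ½·-9·3² = 16.5 m; v ends -8 m/s.
x(7) = -7 + Σ Δx = 61.5 m.

61.5 m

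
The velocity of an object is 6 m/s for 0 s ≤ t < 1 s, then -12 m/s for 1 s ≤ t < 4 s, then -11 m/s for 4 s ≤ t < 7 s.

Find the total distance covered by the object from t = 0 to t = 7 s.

75 m

Distance (not displacement) is the total path length: add the absolute areas under v-t.
0–1 s: |6| × 1 = 6 m
1–4 s: |-12| × 3 = 36 m
4–7 s: |-11| × 3 = 33 m
Total distance = 75 m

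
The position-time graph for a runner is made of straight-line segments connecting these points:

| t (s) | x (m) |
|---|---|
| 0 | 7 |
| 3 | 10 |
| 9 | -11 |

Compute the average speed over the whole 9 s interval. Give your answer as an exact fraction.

Average speed = (total path length)/(elapsed time); on a piecewise-linear x-t graph the path length is Σ|Δx|.
0–3 s: |Δx| = |10 − 7| = 3 m
3–9 s: |Δx| = |-11 − 10| = 21 m
Total path = 24 m; average speed = 24/9 = 8/3 m/s.

8/3 m/s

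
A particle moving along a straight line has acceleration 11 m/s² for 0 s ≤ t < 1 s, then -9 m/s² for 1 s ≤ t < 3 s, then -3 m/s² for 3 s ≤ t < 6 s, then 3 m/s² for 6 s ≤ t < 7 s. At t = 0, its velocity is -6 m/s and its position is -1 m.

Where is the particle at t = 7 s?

On each constant-a segment, Δv = aΔt and Δx = v₀Δt + ½aΔt²; chain segment to segment.
0–1 s: v starts -6 m/s; Δx = -6·1 + ½·11·1² = -0.5 m; v ends 5 m/s.
1–3 s: v starts 5 m/s; Δx = 5·2 + ½·-9·2² = -8 m; v ends -13 m/s.
3–6 s: v starts -13 m/s; Δx = -13·3 + ½·-3·3² = -52.5 m; v ends -22 m/s.
6–7 s: v starts -22 m/s; Δx = -22·1 + ½·3·1² = -20.5 m; v ends -19 m/s.
x(7) = -1 + Σ Δx = -82.5 m.

-82.5 m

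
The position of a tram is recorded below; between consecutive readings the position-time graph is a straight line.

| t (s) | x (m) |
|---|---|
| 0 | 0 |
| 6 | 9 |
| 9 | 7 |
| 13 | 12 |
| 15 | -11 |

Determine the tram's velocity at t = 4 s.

Velocity is the slope of the x-t graph on 0–6 s: (9 − 0)/(6 − 0) = 1.5 m/s.

1.5 m/s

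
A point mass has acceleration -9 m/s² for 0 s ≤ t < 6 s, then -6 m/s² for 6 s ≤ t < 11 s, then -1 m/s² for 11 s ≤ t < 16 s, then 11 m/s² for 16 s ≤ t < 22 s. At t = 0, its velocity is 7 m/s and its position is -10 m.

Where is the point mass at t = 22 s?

-1131.5 m

On each constant-a segment, Δv = aΔt and Δx = v₀Δt + ½aΔt²; chain segment to segment.
0–6 s: v starts 7 m/s; Δx = 7·6 + ½·-9·6² = -120 m; v ends -47 m/s.
6–11 s: v starts -47 m/s; Δx = -47·5 + ½·-6·5² = -310 m; v ends -77 m/s.
11–16 s: v starts -77 m/s; Δx = -77·5 + ½·-1·5² = -397.5 m; v ends -82 m/s.
16–22 s: v starts -82 m/s; Δx = -82·6 + ½·11·6² = -294 m; v ends -16 m/s.
x(22) = -10 + Σ Δx = -1131.5 m.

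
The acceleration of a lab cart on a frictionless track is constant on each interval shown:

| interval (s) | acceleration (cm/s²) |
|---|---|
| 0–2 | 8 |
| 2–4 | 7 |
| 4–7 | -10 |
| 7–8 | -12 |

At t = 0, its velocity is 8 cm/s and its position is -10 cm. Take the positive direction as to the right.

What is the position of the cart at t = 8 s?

155 cm

On each constant-a segment, Δv = aΔt and Δx = v₀Δt + ½aΔt²; chain segment to segment.
0–2 s: v starts 8 cm/s; Δx = 8·2 + ½·8·2² = 32 cm; v ends 24 cm/s.
2–4 s: v starts 24 cm/s; Δx = 24·2 + ½·7·2² = 62 cm; v ends 38 cm/s.
4–7 s: v starts 38 cm/s; Δx = 38·3 + ½·-10·3² = 69 cm; v ends 8 cm/s.
7–8 s: v starts 8 cm/s; Δx = 8·1 + ½·-12·1² = 2 cm; v ends -4 cm/s.
x(8) = -10 + Σ Δx = 155 cm.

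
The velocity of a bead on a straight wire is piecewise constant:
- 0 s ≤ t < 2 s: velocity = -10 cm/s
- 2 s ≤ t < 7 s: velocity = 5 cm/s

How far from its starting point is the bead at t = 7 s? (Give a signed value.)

Displacement is the signed area under the v-t curve.
0–2 s: -10 × 2 = -20 cm
2–7 s: 5 × 5 = 25 cm
Net displacement = 5 cm

5 cm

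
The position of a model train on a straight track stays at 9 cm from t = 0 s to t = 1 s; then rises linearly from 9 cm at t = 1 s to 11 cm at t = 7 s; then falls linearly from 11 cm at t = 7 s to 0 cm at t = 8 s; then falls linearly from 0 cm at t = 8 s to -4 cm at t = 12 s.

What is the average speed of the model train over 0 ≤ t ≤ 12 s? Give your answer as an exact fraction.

17/12 cm/s

Average speed = (total path length)/(elapsed time); on a piecewise-linear x-t graph the path length is Σ|Δx|.
0–1 s: |Δx| = |9 − 9| = 0 cm
1–7 s: |Δx| = |11 − 9| = 2 cm
7–8 s: |Δx| = |0 − 11| = 11 cm
8–12 s: |Δx| = |-4 − 0| = 4 cm
Total path = 17 cm; average speed = 17/12 = 17/12 cm/s.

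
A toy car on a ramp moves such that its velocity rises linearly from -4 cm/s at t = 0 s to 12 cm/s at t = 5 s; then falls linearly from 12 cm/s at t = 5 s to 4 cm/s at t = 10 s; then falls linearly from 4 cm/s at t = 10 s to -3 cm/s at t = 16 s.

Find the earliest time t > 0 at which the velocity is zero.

t = 1.25 s

v changes sign on 0–5 s (from -4 to 12); the graph is linear there, so v = 0 at t = 0 + (4)·(5 − 0)/(12 − -4) = 1.25 s.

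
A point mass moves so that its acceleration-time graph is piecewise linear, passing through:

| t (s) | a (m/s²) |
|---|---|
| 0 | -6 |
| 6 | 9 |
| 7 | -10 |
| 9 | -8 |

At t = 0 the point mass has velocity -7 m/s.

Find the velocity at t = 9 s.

Δv equals the area under the a-t graph; then v = v₀ + Δv.
0–6 s: ½(-6 + 9)(6) = 9 m/s
6–7 s: ½(9 + -10)(1) = -0.5 m/s
7–9 s: ½(-10 + -8)(2) = -18 m/s
Δv = -9.5 m/s, so v(9) = -7 + (-9.5) = -16.5 m/s.

-16.5 m/s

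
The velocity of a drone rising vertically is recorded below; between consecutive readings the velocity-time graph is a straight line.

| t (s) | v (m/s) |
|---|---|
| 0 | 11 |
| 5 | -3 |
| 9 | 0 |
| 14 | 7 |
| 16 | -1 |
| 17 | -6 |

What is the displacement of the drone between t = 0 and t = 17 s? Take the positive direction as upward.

Net displacement equals the area under the velocity-time graph (areas below the axis count negative).
0–5 s: ½(11 + -3)(5) = 20 m
5–9 s: ½(-3 + 0)(4) = -6 m
9–14 s: ½(0 + 7)(5) = 17.5 m
14–16 s: ½(7 + -1)(2) = 6 m
16–17 s: ½(-1 + -6)(1) = -3.5 m
Net displacement = 34 m

34 m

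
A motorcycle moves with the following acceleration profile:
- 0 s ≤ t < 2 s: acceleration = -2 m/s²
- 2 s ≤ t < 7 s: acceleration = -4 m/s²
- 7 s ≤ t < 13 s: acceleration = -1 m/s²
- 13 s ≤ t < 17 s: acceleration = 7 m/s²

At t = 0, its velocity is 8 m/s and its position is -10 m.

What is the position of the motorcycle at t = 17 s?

-174 m

On each constant-a segment, Δv = aΔt and Δx = v₀Δt + ½aΔt²; chain segment to segment.
0–2 s: v starts 8 m/s; Δx = 8·2 + ½·-2·2² = 12 m; v ends 4 m/s.
2–7 s: v starts 4 m/s; Δx = 4·5 + ½·-4·5² = -30 m; v ends -16 m/s.
7–13 s: v starts -16 m/s; Δx = -16·6 + ½·-1·6² = -114 m; v ends -22 m/s.
13–17 s: v starts -22 m/s; Δx = -22·4 + ½·7·4² = -32 m; v ends 6 m/s.
x(17) = -10 + Σ Δx = -174 m.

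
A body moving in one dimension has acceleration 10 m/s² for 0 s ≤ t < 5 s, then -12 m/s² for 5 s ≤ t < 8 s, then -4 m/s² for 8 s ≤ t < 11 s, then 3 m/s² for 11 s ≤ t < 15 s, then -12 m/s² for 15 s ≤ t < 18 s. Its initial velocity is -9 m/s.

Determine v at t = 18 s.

-31 m/s

Δv equals the area under the a-t graph; then v = v₀ + Δv.
0–5 s: 10 × 5 = 50 m/s
5–8 s: -12 × 3 = -36 m/s
8–11 s: -4 × 3 = -12 m/s
11–15 s: 3 × 4 = 12 m/s
15–18 s: -12 × 3 = -36 m/s
Δv = -22 m/s, so v(18) = -9 + (-22) = -31 m/s.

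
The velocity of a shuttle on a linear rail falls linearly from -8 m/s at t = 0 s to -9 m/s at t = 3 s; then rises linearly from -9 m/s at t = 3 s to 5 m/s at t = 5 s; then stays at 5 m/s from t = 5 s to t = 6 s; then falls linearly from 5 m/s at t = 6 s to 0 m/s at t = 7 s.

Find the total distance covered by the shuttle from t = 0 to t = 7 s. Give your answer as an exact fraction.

Total distance travelled is ∫|v| dt — sum the magnitudes of each area piece.
0–3 s: |½(-8 + -9)(3)| = 25.5 m
3–5 s: v = 0 at t = 30/7 s; triangle areas 81/14 + 25/14 = 53/7 m
5–6 s: |5| × 1 = 5 m
6–7 s: |½(5 + 0)(1)| = 2.5 m
Total distance = 284/7 m

284/7 m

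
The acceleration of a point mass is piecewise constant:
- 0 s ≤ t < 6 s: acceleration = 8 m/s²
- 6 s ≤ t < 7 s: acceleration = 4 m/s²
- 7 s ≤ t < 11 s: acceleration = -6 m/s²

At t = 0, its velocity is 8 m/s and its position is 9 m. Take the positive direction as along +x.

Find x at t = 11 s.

451 m

On each constant-a segment, Δv = aΔt and Δx = v₀Δt + ½aΔt²; chain segment to segment.
0–6 s: v starts 8 m/s; Δx = 8·6 + ½·8·6² = 192 m; v ends 56 m/s.
6–7 s: v starts 56 m/s; Δx = 56·1 + ½·4·1² = 58 m; v ends 60 m/s.
7–11 s: v starts 60 m/s; Δx = 60·4 + ½·-6·4² = 192 m; v ends 36 m/s.
x(11) = 9 + Σ Δx = 451 m.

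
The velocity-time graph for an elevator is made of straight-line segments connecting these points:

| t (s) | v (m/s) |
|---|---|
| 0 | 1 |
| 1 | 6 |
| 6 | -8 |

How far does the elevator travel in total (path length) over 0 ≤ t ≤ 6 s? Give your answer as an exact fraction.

299/14 m

Distance (not displacement) is the total path length: add the absolute areas under v-t.
0–1 s: |½(1 + 6)(1)| = 3.5 m
1–6 s: v = 0 at t = 22/7 s; triangle areas 45/7 + 80/7 = 125/7 m
Total distance = 299/14 m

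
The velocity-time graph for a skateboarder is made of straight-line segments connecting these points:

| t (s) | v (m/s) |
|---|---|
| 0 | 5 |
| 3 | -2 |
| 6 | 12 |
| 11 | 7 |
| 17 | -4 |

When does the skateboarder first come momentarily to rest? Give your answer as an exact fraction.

t = 15/7 s

v changes sign on 0–3 s (from 5 to -2); the graph is linear there, so v = 0 at t = 0 + (-5)·(3 − 0)/(-2 − 5) = 15/7 s.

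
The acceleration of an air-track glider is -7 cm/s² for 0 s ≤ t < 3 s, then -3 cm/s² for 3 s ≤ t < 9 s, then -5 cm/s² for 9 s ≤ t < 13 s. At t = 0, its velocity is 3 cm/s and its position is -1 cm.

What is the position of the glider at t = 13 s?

-369.5 cm

On each constant-a segment, Δv = aΔt and Δx = v₀Δt + ½aΔt²; chain segment to segment.
0–3 s: v starts 3 cm/s; Δx = 3·3 + ½·-7·3² = -22.5 cm; v ends -18 cm/s.
3–9 s: v starts -18 cm/s; Δx = -18·6 + ½·-3·6² = -162 cm; v ends -36 cm/s.
9–13 s: v starts -36 cm/s; Δx = -36·4 + ½·-5·4² = -184 cm; v ends -56 cm/s.
x(13) = -1 + Σ Δx = -369.5 cm.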